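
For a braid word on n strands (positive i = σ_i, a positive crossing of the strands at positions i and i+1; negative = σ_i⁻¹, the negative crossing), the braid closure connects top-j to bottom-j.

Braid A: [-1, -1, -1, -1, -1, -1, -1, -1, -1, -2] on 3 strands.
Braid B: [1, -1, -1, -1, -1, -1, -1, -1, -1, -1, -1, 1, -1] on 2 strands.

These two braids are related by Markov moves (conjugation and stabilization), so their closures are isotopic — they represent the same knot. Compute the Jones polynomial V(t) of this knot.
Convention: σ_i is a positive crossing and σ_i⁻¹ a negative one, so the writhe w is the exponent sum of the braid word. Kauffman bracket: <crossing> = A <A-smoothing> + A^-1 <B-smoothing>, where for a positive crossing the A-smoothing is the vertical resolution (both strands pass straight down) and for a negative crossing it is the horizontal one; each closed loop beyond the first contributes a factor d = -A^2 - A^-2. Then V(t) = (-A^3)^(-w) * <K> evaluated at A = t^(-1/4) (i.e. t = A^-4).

t^-4 + t^-6 - t^-7 + t^-8 - t^-9 + t^-10 - t^-11 + t^-12 - t^-13

Derivation:
Markov-equivalent braids have isotopic closures, hence identical knot invariants. Strip the Markov moves from each word to reach a common short braid β, then compute V(t) once on β.
Braid A: s1^-1 s1^-1 s1^-1 s1^-1 s1^-1 s1^-1 s1^-1 s1^-1 s1^-1 s2^-1 on 3 strands reduces by inverse Markov moves (closure unchanged at each step):
  Destabilize: the word has the form β·s2^-1 where s2^-1 occurs only as the final letter (β ∈ B_2); drop it and the last strand → 2 strands.
Reduced to β = s1^-1 s1^-1 s1^-1 s1^-1 s1^-1 s1^-1 s1^-1 s1^-1 s1^-1 on 2 strands, 9 crossings.
Braid B: s1 s1^-1 s1^-1 s1^-1 s1^-1 s1^-1 s1^-1 s1^-1 s1^-1 s1^-1 s1^-1 s1 s1^-1 on 2 strands reduces by inverse Markov moves (closure unchanged at each step):
  Deconjugate: the word is γ·β·γ⁻¹ with γ = s1 (prefix) and γ⁻¹ = s1^-1 (suffix); strip both.
  Deconjugate: the word is γ·β·γ⁻¹ with γ = s1^-1 (prefix) and γ⁻¹ = s1 (suffix); strip both.
Reduced to β = s1^-1 s1^-1 s1^-1 s1^-1 s1^-1 s1^-1 s1^-1 s1^-1 s1^-1 on 2 strands, 9 crossings.
Both give the same β = s1^-1 s1^-1 s1^-1 s1^-1 s1^-1 s1^-1 s1^-1 s1^-1 s1^-1 on 2 strands, so one state sum suffices:
Braid: s1^-1 s1^-1 s1^-1 s1^-1 s1^-1 s1^-1 s1^-1 s1^-1 s1^-1 on 2 strands, 9 crossings.
Writhe w = (#positive) - (#negative) = 0 - 9 = -9.
Computing the Kauffman bracket via state sum. There are 2^9 = 512 states.
For each crossing: s=0 is the vertical smoothing, s=1 horizontal. Crossing k contributes A^(sign_k * (1 - 2*s_k)); loop factor d = -A^2 - A^-2.
Tabulate the states by total A-exponent and number of loops L (A-exp: L × count):
  A^9: L=9 ×1
  A^7: L=8 ×9
  A^5: L=7 ×36
  A^3: L=6 ×84
  A^1: L=5 ×126
  A^-1: L=4 ×126
  A^-3: L=3 ×84
  A^-5: L=2 ×36
  A^-7: L=1 ×9
  A^-9: L=2 ×1
Each group contributes A^e * Σ count * d^(L-1):
Powers of d = -A^2 - A^-2: d^2 = A^4 + 2 + A^-4; d^3 = -A^6 - 3*A^2 - 3*A^-2 - A^-6; d^4 = A^8 + 4*A^4 + 6 + 4*A^-4 + A^-8; d^5 = -A^10 - 5*A^6 - 10*A^2 - 10*A^-2 - 5*A^-6 - A^-10; d^6 = A^12 + 6*A^8 + 15*A^4 + 20 + 15*A^-4 + 6*A^-8 + A^-12; d^7 = -A^14 - 7*A^10 - 21*A^6 - 35*A^2 - 35*A^-2 - 21*A^-6 - 7*A^-10 - A^-14; d^8 = A^16 + 8*A^12 + 28*A^8 + 56*A^4 + 70 + 56*A^-4 + 28*A^-8 + 8*A^-12 + A^-16.
  A^9 * (d^8) = A^25 + 8*A^21 + 28*A^17 + 56*A^13 + 70*A^9 + 56*A^5 + 28*A + 8*A^-3 + A^-7
  A^7 * (9*d^7) = -9*A^21 - 63*A^17 - 189*A^13 - 315*A^9 - 315*A^5 - 189*A - 63*A^-3 - 9*A^-7
  A^5 * (36*d^6) = 36*A^17 + 216*A^13 + 540*A^9 + 720*A^5 + 540*A + 216*A^-3 + 36*A^-7
  A^3 * (84*d^5) = -84*A^13 - 420*A^9 - 840*A^5 - 840*A - 420*A^-3 - 84*A^-7
  A^1 * (126*d^4) = 126*A^9 + 504*A^5 + 756*A + 504*A^-3 + 126*A^-7
  A^-1 * (126*d^3) = -126*A^5 - 378*A - 378*A^-3 - 126*A^-7
  A^-3 * (84*d^2) = 84*A + 168*A^-3 + 84*A^-7
  A^-5 * (36*d) = -36*A^-3 - 36*A^-7
  A^-7 * (9) = 9*A^-7
  A^-9 * (d) = -A^-7 - A^-11
Summing the groups: <K> = A^25 - A^21 + A^17 - A^13 + A^9 - A^5 + A - A^-3 - A^-11
Normalise by the writhe: (-A^3)^(-w) = (-A^3)^(9) = -A^27, so f(A) = -A^27 * <K> = -A^52 + A^48 - A^44 + A^40 - A^36 + A^32 - A^28 + A^24 + A^16.
Substitute A = t^(-1/4), i.e. A^e → t^(-e/4): V(t) = t^-4 + t^-6 - t^-7 + t^-8 - t^-9 + t^-10 - t^-11 + t^-12 - t^-13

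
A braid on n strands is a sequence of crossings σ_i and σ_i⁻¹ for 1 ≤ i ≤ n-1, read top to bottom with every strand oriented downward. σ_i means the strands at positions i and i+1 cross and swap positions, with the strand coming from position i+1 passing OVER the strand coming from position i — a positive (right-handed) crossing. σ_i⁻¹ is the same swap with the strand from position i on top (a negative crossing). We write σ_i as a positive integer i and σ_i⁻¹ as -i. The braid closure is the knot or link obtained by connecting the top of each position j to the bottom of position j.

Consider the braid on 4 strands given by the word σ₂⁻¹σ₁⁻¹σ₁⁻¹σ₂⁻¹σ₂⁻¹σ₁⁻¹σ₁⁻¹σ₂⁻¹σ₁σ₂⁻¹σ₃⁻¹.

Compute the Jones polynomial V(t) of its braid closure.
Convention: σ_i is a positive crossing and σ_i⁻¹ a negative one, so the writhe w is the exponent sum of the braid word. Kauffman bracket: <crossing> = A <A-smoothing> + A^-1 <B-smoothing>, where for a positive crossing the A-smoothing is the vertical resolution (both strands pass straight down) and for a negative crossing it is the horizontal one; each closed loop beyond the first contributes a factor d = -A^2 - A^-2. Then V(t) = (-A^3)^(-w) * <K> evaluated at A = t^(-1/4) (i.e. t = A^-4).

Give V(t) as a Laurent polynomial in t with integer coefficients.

The presented braid s2^-1 s1^-1 s1^-1 s2^-1 s2^-1 s1^-1 s1^-1 s2^-1 s1 s2^-1 s3^-1 on 4 strands reduces by inverse Markov moves (closure unchanged at each step):
  Destabilize: the word has the form β·s3^-1 where s3^-1 occurs only as the final letter (β ∈ B_3); drop it and the last strand → 3 strands.
Reduced to β = s2^-1 s1^-1 s1^-1 s2^-1 s2^-1 s1^-1 s1^-1 s2^-1 s1 s2^-1 on 3 strands, 10 crossings.
Compute on β:
Braid: s2^-1 s1^-1 s1^-1 s2^-1 s2^-1 s1^-1 s1^-1 s2^-1 s1 s2^-1 on 3 strands, 10 crossings.
Writhe w = (#positive) - (#negative) = 1 - 9 = -8.
Enumerate smoothing states for the bracket polynomial. There are 2^10 = 1024 states.
For each crossing: s=0 is the vertical smoothing, s=1 horizontal. Crossing k contributes A^(sign_k * (1 - 2*s_k)); loop factor d = -A^2 - A^-2.
Tabulate the states by total A-exponent and number of loops L (A-exp: L × count):
  A^10: L=6 ×1
  A^8: L=5 ×10
  A^6: L=4 ×41, L=6 ×4
  A^4: L=3 ×86, L=5 ×34
  A^2: L=2 ×92, L=4 ×114, L=6 ×4
  A^0: L=1 ×40, L=3 ×185, L=5 ×27
  A^-2: L=2 ×142, L=4 ×67, L=6 ×1
  A^-4: L=1 ×40, L=3 ×76, L=5 ×4
  A^-6: L=2 ×39, L=4 ×6
  A^-8: L=1 ×5, L=3 ×5
  A^-10: L=2 ×1
Each group contributes A^e * Σ count * d^(L-1):
Powers of d = -A^2 - A^-2: d^2 = A^4 + 2 + A^-4; d^3 = -A^6 - 3*A^2 - 3*A^-2 - A^-6; d^4 = A^8 + 4*A^4 + 6 + 4*A^-4 + A^-8; d^5 = -A^10 - 5*A^6 - 10*A^2 - 10*A^-2 - 5*A^-6 - A^-10.
  A^10 * (d^5) = -A^20 - 5*A^16 - 10*A^12 - 10*A^8 - 5*A^4 - 1
  A^8 * (10*d^4) = 10*A^16 + 40*A^12 + 60*A^8 + 40*A^4 + 10
  A^6 * (41*d^3 + 4*d^5) = -4*A^16 - 61*A^12 - 163*A^8 - 163*A^4 - 61 - 4*A^-4
  A^4 * (86*d^2 + 34*d^4) = 34*A^12 + 222*A^8 + 376*A^4 + 222 + 34*A^-4
  A^2 * (92*d + 114*d^3 + 4*d^5) = -4*A^12 - 134*A^8 - 474*A^4 - 474 - 134*A^-4 - 4*A^-8
  A^0 * (40 + 185*d^2 + 27*d^4) = 27*A^8 + 293*A^4 + 572 + 293*A^-4 + 27*A^-8
  A^-2 * (142*d + 67*d^3 + d^5) = -A^8 - 72*A^4 - 353 - 353*A^-4 - 72*A^-8 - A^-12
  A^-4 * (40 + 76*d^2 + 4*d^4) = 4*A^4 + 92 + 216*A^-4 + 92*A^-8 + 4*A^-12
  A^-6 * (39*d + 6*d^3) = -6 - 57*A^-4 - 57*A^-8 - 6*A^-12
  A^-8 * (5 + 5*d^2) = 5*A^-4 + 15*A^-8 + 5*A^-12
  A^-10 * (d) = -A^-8 - A^-12
Summing the groups: <K> = -A^20 + A^16 - A^12 + A^8 - A^4 + 1 + A^-12
Normalise by the writhe: (-A^3)^(-w) = (-A^3)^(8) = A^24, so f(A) = A^24 * <K> = -A^44 + A^40 - A^36 + A^32 - A^28 + A^24 + A^12.
Substitute A = t^(-1/4), i.e. A^e → t^(-e/4): V(t) = t^-3 + t^-6 - t^-7 + t^-8 - t^-9 + t^-10 - t^-11

Answer: t^-3 + t^-6 - t^-7 + t^-8 - t^-9 + t^-10 - t^-11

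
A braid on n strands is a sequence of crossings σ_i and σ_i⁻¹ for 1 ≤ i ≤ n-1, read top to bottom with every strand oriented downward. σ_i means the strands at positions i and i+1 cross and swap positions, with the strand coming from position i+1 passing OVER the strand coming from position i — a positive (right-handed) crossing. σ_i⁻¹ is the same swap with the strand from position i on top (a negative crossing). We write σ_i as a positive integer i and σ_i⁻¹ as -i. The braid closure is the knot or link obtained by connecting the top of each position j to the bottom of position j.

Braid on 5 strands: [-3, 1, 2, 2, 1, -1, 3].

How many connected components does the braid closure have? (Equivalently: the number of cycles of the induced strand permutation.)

Track the strand permutation on 5 strands, starting from identity.
  step 1: s3^-1 swaps positions 3,4 -> [1 2 4 3 5]
  step 2: s1 swaps positions 1,2 -> [2 1 4 3 5]
  step 3: s2 swaps positions 2,3 -> [2 4 1 3 5]
  step 4: s2 swaps positions 2,3 -> [2 1 4 3 5]
  step 5: s1 swaps positions 1,2 -> [1 2 4 3 5]
  step 6: s1^-1 swaps positions 1,2 -> [2 1 4 3 5]
  step 7: s3 swaps positions 3,4 -> [2 1 3 4 5]
Final permutation (position -> original strand): [2 1 3 4 5]
Closure components = cycle count of this permutation = 4.

Answer: 4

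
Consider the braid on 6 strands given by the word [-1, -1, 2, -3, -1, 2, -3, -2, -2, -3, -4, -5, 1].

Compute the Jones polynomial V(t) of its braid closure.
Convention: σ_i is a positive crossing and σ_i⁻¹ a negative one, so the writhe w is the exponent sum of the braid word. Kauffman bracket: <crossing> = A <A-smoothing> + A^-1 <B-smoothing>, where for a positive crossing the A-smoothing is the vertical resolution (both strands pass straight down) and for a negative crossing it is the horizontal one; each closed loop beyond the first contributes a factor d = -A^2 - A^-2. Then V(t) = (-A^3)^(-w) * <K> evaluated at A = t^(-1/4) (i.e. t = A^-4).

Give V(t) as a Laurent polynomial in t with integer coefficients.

2*t^-1 - 3*t^-2 + 4*t^-3 - 4*t^-4 + 4*t^-5 - 3*t^-6 + 2*t^-7 - t^-8

Derivation:
The presented braid s1^-1 s1^-1 s2 s3^-1 s1^-1 s2 s3^-1 s2^-1 s2^-1 s3^-1 s4^-1 s5^-1 s1 on 6 strands reduces by inverse Markov moves (closure unchanged at each step):
  Deconjugate: the word is γ·β·γ⁻¹ with γ = s1^-1 (prefix) and γ⁻¹ = s1 (suffix); strip both.
  Destabilize: the word has the form β·s5^-1 where s5^-1 occurs only as the final letter (β ∈ B_5); drop it and the last strand → 5 strands.
  Destabilize: the word has the form β·s4^-1 where s4^-1 occurs only as the final letter (β ∈ B_4); drop it and the last strand → 4 strands.
Reduced to β = s1^-1 s2 s3^-1 s1^-1 s2 s3^-1 s2^-1 s2^-1 s3^-1 on 4 strands, 9 crossings.
Compute on β:
Braid: s1^-1 s2 s3^-1 s1^-1 s2 s3^-1 s2^-1 s2^-1 s3^-1 on 4 strands, 9 crossings.
Writhe w = (#positive) - (#negative) = 2 - 7 = -5.
Computing the Kauffman bracket via state sum. There are 2^9 = 512 states.
Smooth each crossing (0=||, 1=⌣⌢); contribution A^(Σ sign_k(1-2s_k)) * d^(L-1).
Tabulate the states by total A-exponent and number of loops L (A-exp: L × count):
  A^9: L=5 ×1
  A^7: L=4 ×9
  A^5: L=3 ×33, L=5 ×3
  A^3: L=2 ×59, L=4 ×25
  A^1: L=1 ×42, L=3 ×80, L=5 ×4
  A^-1: L=2 ×93, L=4 ×33
  A^-3: L=1 ×19, L=3 ×58, L=5 ×7
  A^-5: L=2 ×19, L=4 ×16, L=6 ×1
  A^-7: L=3 ×7, L=5 ×2
  A^-9: L=4 ×1
Each group contributes A^e * Σ count * d^(L-1):
Powers of d = -A^2 - A^-2: d^2 = A^4 + 2 + A^-4; d^3 = -A^6 - 3*A^2 - 3*A^-2 - A^-6; d^4 = A^8 + 4*A^4 + 6 + 4*A^-4 + A^-8; d^5 = -A^10 - 5*A^6 - 10*A^2 - 10*A^-2 - 5*A^-6 - A^-10.
  A^9 * (d^4) = A^17 + 4*A^13 + 6*A^9 + 4*A^5 + A
  A^7 * (9*d^3) = -9*A^13 - 27*A^9 - 27*A^5 - 9*A
  A^5 * (33*d^2 + 3*d^4) = 3*A^13 + 45*A^9 + 84*A^5 + 45*A + 3*A^-3
  A^3 * (59*d + 25*d^3) = -25*A^9 - 134*A^5 - 134*A - 25*A^-3
  A^1 * (42 + 80*d^2 + 4*d^4) = 4*A^9 + 96*A^5 + 226*A + 96*A^-3 + 4*A^-7
  A^-1 * (93*d + 33*d^3) = -33*A^5 - 192*A - 192*A^-3 - 33*A^-7
  A^-3 * (19 + 58*d^2 + 7*d^4) = 7*A^5 + 86*A + 177*A^-3 + 86*A^-7 + 7*A^-11
  A^-5 * (19*d + 16*d^3 + d^5) = -A^5 - 21*A - 77*A^-3 - 77*A^-7 - 21*A^-11 - A^-15
  A^-7 * (7*d^2 + 2*d^4) = 2*A + 15*A^-3 + 26*A^-7 + 15*A^-11 + 2*A^-15
  A^-9 * (d^3) = -A^-3 - 3*A^-7 - 3*A^-11 - A^-15
Summing the groups: <K> = A^17 - 2*A^13 + 3*A^9 - 4*A^5 + 4*A - 4*A^-3 + 3*A^-7 - 2*A^-11
Normalise by the writhe: (-A^3)^(-w) = (-A^3)^(5) = -A^15, so f(A) = -A^15 * <K> = -A^32 + 2*A^28 - 3*A^24 + 4*A^20 - 4*A^16 + 4*A^12 - 3*A^8 + 2*A^4.
Substitute A = t^(-1/4), i.e. A^e → t^(-e/4): V(t) = 2*t^-1 - 3*t^-2 + 4*t^-3 - 4*t^-4 + 4*t^-5 - 3*t^-6 + 2*t^-7 - t^-8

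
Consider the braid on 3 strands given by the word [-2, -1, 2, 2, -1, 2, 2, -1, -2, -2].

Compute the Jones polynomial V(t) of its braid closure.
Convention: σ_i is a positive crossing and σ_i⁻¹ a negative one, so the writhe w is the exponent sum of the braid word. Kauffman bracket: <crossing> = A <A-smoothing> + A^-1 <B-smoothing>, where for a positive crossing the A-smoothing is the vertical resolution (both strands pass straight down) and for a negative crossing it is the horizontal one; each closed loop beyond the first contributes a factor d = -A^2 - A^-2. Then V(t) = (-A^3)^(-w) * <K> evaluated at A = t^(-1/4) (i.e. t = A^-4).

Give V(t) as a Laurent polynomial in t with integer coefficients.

t^2 - 2*t + 4 - 4*t^-1 + 4*t^-2 - 4*t^-3 + 3*t^-4 - 2*t^-5 + t^-6

Derivation:
Braid: s2^-1 s1^-1 s2 s2 s1^-1 s2 s2 s1^-1 s2^-1 s2^-1 on 3 strands, 10 crossings.
Writhe w = (#positive) - (#negative) = 4 - 6 = -2.
Enumerate smoothing states for the bracket polynomial. There are 2^10 = 1024 states.
Smooth each crossing (0=||, 1=⌣⌢); contribution A^(Σ sign_k(1-2s_k)) * d^(L-1).
Tabulate the states by total A-exponent and number of loops L (A-exp: L × count):
  A^10: L=5 ×1
  A^8: L=4 ×10
  A^6: L=3 ×39, L=5 ×6
  A^4: L=2 ×66, L=4 ×52, L=6 ×2
  A^2: L=1 ×45, L=3 ×124, L=5 ×41
  A^0: L=2 ×118, L=4 ×113, L=6 ×21
  A^-2: L=1 ×20, L=3 ×120, L=5 ×63, L=7 ×7
  A^-4: L=2 ×30, L=4 ×68, L=6 ×21, L=8 ×1
  A^-6: L=3 ×20, L=5 ×22, L=7 ×3
  A^-8: L=4 ×7, L=6 ×3
  A^-10: L=5 ×1
Each group contributes A^e * Σ count * d^(L-1):
Powers of d = -A^2 - A^-2: d^2 = A^4 + 2 + A^-4; d^3 = -A^6 - 3*A^2 - 3*A^-2 - A^-6; d^4 = A^8 + 4*A^4 + 6 + 4*A^-4 + A^-8; d^5 = -A^10 - 5*A^6 - 10*A^2 - 10*A^-2 - 5*A^-6 - A^-10; d^6 = A^12 + 6*A^8 + 15*A^4 + 20 + 15*A^-4 + 6*A^-8 + A^-12; d^7 = -A^14 - 7*A^10 - 21*A^6 - 35*A^2 - 35*A^-2 - 21*A^-6 - 7*A^-10 - A^-14.
  A^10 * (d^4) = A^18 + 4*A^14 + 6*A^10 + 4*A^6 + A^2
  A^8 * (10*d^3) = -10*A^14 - 30*A^10 - 30*A^6 - 10*A^2
  A^6 * (39*d^2 + 6*d^4) = 6*A^14 + 63*A^10 + 114*A^6 + 63*A^2 + 6*A^-2
  A^4 * (66*d + 52*d^3 + 2*d^5) = -2*A^14 - 62*A^10 - 242*A^6 - 242*A^2 - 62*A^-2 - 2*A^-6
  A^2 * (45 + 124*d^2 + 41*d^4) = 41*A^10 + 288*A^6 + 539*A^2 + 288*A^-2 + 41*A^-6
  A^0 * (118*d + 113*d^3 + 21*d^5) = -21*A^10 - 218*A^6 - 667*A^2 - 667*A^-2 - 218*A^-6 - 21*A^-10
  A^-2 * (20 + 120*d^2 + 63*d^4 + 7*d^6) = 7*A^10 + 105*A^6 + 477*A^2 + 778*A^-2 + 477*A^-6 + 105*A^-10 + 7*A^-14
  A^-4 * (30*d + 68*d^3 + 21*d^5 + d^7) = -A^10 - 28*A^6 - 194*A^2 - 479*A^-2 - 479*A^-6 - 194*A^-10 - 28*A^-14 - A^-18
  A^-6 * (20*d^2 + 22*d^4 + 3*d^6) = 3*A^6 + 40*A^2 + 153*A^-2 + 232*A^-6 + 153*A^-10 + 40*A^-14 + 3*A^-18
  A^-8 * (7*d^3 + 3*d^5) = -3*A^2 - 22*A^-2 - 51*A^-6 - 51*A^-10 - 22*A^-14 - 3*A^-18
  A^-10 * (d^4) = A^-2 + 4*A^-6 + 6*A^-10 + 4*A^-14 + A^-18
Summing the groups: <K> = A^18 - 2*A^14 + 3*A^10 - 4*A^6 + 4*A^2 - 4*A^-2 + 4*A^-6 - 2*A^-10 + A^-14
Normalise by the writhe: (-A^3)^(-w) = (-A^3)^(2) = A^6, so f(A) = A^6 * <K> = A^24 - 2*A^20 + 3*A^16 - 4*A^12 + 4*A^8 - 4*A^4 + 4 - 2*A^-4 + A^-8.
Substitute A = t^(-1/4), i.e. A^e → t^(-e/4): V(t) = t^2 - 2*t + 4 - 4*t^-1 + 4*t^-2 - 4*t^-3 + 3*t^-4 - 2*t^-5 + t^-6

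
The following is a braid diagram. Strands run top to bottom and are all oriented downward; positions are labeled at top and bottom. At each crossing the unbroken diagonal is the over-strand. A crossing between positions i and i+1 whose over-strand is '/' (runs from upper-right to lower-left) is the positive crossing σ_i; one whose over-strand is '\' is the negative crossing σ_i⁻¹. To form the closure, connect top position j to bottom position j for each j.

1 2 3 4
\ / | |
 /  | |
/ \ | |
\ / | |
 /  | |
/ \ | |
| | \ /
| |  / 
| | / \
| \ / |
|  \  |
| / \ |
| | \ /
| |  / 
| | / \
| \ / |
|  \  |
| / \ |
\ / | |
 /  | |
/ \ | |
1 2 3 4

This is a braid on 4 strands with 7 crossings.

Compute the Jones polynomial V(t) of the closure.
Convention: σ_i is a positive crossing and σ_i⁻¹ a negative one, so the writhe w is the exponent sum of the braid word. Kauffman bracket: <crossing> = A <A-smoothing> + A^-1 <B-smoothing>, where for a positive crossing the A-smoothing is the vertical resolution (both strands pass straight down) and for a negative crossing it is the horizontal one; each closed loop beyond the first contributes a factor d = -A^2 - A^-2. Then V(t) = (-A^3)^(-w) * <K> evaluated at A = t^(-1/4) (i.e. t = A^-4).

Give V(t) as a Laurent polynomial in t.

-t^6 + 2*t^5 - 2*t^4 + 3*t^3 - 3*t^2 + 2*t - 1 + t^-1

Derivation:
Reading the diagram top to bottom ('/'-over between positions i,i+1 = s_i, '\'-over = s_i^-1): braid word = s1 s1 s3 s2^-1 s3 s2^-1 s1.
Braid: s1 s1 s3 s2^-1 s3 s2^-1 s1 on 4 strands, 7 crossings.
Writhe w = (#positive) - (#negative) = 5 - 2 = 3.
Computing the Kauffman bracket via state sum. There are 2^7 = 128 states.
For each crossing: s=0 is the vertical smoothing, s=1 horizontal. Crossing k contributes A^(sign_k * (1 - 2*s_k)); loop factor d = -A^2 - A^-2.
Tabulate the states by total A-exponent and number of loops L (A-exp: L × count):
  A^7: L=4 ×1
  A^5: L=3 ×7
  A^3: L=2 ×17, L=4 ×4
  A^1: L=1 ×15, L=3 ×19, L=5 ×1
  A^-1: L=2 ×27, L=4 ×8
  A^-3: L=3 ×20, L=5 ×1
  A^-5: L=4 ×7
  A^-7: L=5 ×1
Each group contributes A^e * Σ count * d^(L-1):
Powers of d = -A^2 - A^-2: d^2 = A^4 + 2 + A^-4; d^3 = -A^6 - 3*A^2 - 3*A^-2 - A^-6; d^4 = A^8 + 4*A^4 + 6 + 4*A^-4 + A^-8.
  A^7 * (d^3) = -A^13 - 3*A^9 - 3*A^5 - A
  A^5 * (7*d^2) = 7*A^9 + 14*A^5 + 7*A
  A^3 * (17*d + 4*d^3) = -4*A^9 - 29*A^5 - 29*A - 4*A^-3
  A^1 * (15 + 19*d^2 + d^4) = A^9 + 23*A^5 + 59*A + 23*A^-3 + A^-7
  A^-1 * (27*d + 8*d^3) = -8*A^5 - 51*A - 51*A^-3 - 8*A^-7
  A^-3 * (20*d^2 + d^4) = A^5 + 24*A + 46*A^-3 + 24*A^-7 + A^-11
  A^-5 * (7*d^3) = -7*A - 21*A^-3 - 21*A^-7 - 7*A^-11
  A^-7 * (d^4) = A + 4*A^-3 + 6*A^-7 + 4*A^-11 + A^-15
Summing the groups: <K> = -A^13 + A^9 - 2*A^5 + 3*A - 3*A^-3 + 2*A^-7 - 2*A^-11 + A^-15
Normalise by the writhe: (-A^3)^(-w) = (-A^3)^(-3) = -A^-9, so f(A) = -A^-9 * <K> = A^4 - 1 + 2*A^-4 - 3*A^-8 + 3*A^-12 - 2*A^-16 + 2*A^-20 - A^-24.
Substitute A = t^(-1/4), i.e. A^e → t^(-e/4): V(t) = -t^6 + 2*t^5 - 2*t^4 + 3*t^3 - 3*t^2 + 2*t - 1 + t^-1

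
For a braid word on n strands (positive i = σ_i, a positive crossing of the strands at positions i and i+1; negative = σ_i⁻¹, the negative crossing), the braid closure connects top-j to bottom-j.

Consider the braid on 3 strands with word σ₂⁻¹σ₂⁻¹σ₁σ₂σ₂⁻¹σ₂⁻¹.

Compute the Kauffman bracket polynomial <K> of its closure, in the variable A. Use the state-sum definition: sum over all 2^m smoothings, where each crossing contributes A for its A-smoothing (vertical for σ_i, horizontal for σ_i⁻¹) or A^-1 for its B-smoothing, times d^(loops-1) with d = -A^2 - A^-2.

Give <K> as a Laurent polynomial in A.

-A^10 + A^6 + A^-2

Derivation:
First cancel adjacent σ_i σ_i⁻¹ pairs (Reidemeister II — same braid, same closure): s2^-1 s2^-1 s1 s2 s2^-1 s2^-1 → s2^-1 s2^-1 s1 s2^-1.
Braid: s2^-1 s2^-1 s1 s2^-1 on 3 strands, 4 crossings.
Writhe w = (#positive) - (#negative) = 1 - 3 = -2.
State-sum expansion of <K>. There are 2^4 = 16 states.
For each crossing: s=0 is the vertical smoothing, s=1 horizontal. Crossing k contributes A^(sign_k * (1 - 2*s_k)); loop factor d = -A^2 - A^-2.
  state 0000: A-exp=-2, loops=3, term = A^-2 * d^2
  state 0001: A-exp=+0, loops=2, term = A^0 * d^1
  state 0010: A-exp=-4, loops=2, term = A^-4 * d^1
  state 0011: A-exp=-2, loops=1, term = A^-2 * d^0
  state 0100: A-exp=+0, loops=2, term = A^0 * d^1
  state 0101: A-exp=+2, loops=3, term = A^2 * d^2
  state 0110: A-exp=-2, loops=1, term = A^-2 * d^0
  state 0111: A-exp=+0, loops=2, term = A^0 * d^1
  state 1000: A-exp=+0, loops=2, term = A^0 * d^1
  state 1001: A-exp=+2, loops=3, term = A^2 * d^2
  state 1010: A-exp=-2, loops=1, term = A^-2 * d^0
  state 1011: A-exp=+0, loops=2, term = A^0 * d^1
  state 1100: A-exp=+2, loops=3, term = A^2 * d^2
  state 1101: A-exp=+4, loops=4, term = A^4 * d^3
  state 1110: A-exp=+0, loops=2, term = A^0 * d^1
  state 1111: A-exp=+2, loops=3, term = A^2 * d^2
Collect the terms by A-exponent (count of states per loop number):
Powers of d = -A^2 - A^-2: d^2 = A^4 + 2 + A^-4; d^3 = -A^6 - 3*A^2 - 3*A^-2 - A^-6.
  A^4 * (d^3) = -A^10 - 3*A^6 - 3*A^2 - A^-2
  A^2 * (4*d^2) = 4*A^6 + 8*A^2 + 4*A^-2
  A^0 * (6*d) = -6*A^2 - 6*A^-2
  A^-2 * (3 + d^2) = A^2 + 5*A^-2 + A^-6
  A^-4 * (d) = -A^-2 - A^-6
Summing the groups: <K> = -A^10 + A^6 + A^-2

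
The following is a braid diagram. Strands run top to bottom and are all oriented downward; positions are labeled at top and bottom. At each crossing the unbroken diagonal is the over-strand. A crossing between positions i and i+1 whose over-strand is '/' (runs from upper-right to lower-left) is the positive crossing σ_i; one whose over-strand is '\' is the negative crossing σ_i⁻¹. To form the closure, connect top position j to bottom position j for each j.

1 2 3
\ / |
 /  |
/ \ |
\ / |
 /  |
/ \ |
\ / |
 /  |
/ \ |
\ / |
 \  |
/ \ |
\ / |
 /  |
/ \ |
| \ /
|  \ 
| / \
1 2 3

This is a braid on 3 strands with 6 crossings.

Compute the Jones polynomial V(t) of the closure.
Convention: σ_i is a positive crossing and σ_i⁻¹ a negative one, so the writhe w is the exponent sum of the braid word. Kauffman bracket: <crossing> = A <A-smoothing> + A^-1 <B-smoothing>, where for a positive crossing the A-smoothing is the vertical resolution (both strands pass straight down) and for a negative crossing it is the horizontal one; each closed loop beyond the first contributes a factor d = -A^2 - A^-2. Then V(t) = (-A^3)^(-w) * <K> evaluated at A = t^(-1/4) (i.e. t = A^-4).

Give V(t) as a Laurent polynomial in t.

Reading the diagram top to bottom ('/'-over between positions i,i+1 = s_i, '\'-over = s_i^-1): braid word = s1 s1 s1 s1^-1 s1 s2^-1.
The presented braid s1 s1 s1 s1^-1 s1 s2^-1 on 3 strands reduces by inverse Markov moves (closure unchanged at each step):
  Destabilize: the word has the form β·s2^-1 where s2^-1 occurs only as the final letter (β ∈ B_2); drop it and the last strand → 2 strands.
Reduced to β = s1 s1 s1 s1^-1 s1 on 2 strands, 5 crossings.
Compute on β:
First cancel adjacent σ_i σ_i⁻¹ pairs (Reidemeister II — same braid, same closure): s1 s1 s1 s1^-1 s1 → s1 s1 s1.
Braid: s1 s1 s1 on 2 strands, 3 crossings.
Writhe w = (#positive) - (#negative) = 3 - 0 = 3.
Enumerate smoothing states for the bracket polynomial. There are 2^3 = 8 states.
For each crossing: s=0 is the vertical smoothing, s=1 horizontal. Crossing k contributes A^(sign_k * (1 - 2*s_k)); loop factor d = -A^2 - A^-2.
  state 000: A-exp=+3, loops=2, term = A^3 * d^1
  state 001: A-exp=+1, loops=1, term = A^1 * d^0
  state 010: A-exp=+1, loops=1, term = A^1 * d^0
  state 011: A-exp=-1, loops=2, term = A^-1 * d^1
  state 100: A-exp=+1, loops=1, term = A^1 * d^0
  state 101: A-exp=-1, loops=2, term = A^-1 * d^1
  state 110: A-exp=-1, loops=2, term = A^-1 * d^1
  state 111: A-exp=-3, loops=3, term = A^-3 * d^2
Collect the terms by A-exponent (count of states per loop number):
Powers of d = -A^2 - A^-2: d^2 = A^4 + 2 + A^-4.
  A^3 * (d) = -A^5 - A
  A^1 * (3) = 3*A
  A^-1 * (3*d) = -3*A - 3*A^-3
  A^-3 * (d^2) = A + 2*A^-3 + A^-7
Summing the groups: <K> = -A^5 - A^-3 + A^-7
Normalise by the writhe: (-A^3)^(-w) = (-A^3)^(-3) = -A^-9, so f(A) = -A^-9 * <K> = A^-4 + A^-12 - A^-16.
Substitute A = t^(-1/4), i.e. A^e → t^(-e/4): V(t) = -t^4 + t^3 + t

Answer: -t^4 + t^3 + t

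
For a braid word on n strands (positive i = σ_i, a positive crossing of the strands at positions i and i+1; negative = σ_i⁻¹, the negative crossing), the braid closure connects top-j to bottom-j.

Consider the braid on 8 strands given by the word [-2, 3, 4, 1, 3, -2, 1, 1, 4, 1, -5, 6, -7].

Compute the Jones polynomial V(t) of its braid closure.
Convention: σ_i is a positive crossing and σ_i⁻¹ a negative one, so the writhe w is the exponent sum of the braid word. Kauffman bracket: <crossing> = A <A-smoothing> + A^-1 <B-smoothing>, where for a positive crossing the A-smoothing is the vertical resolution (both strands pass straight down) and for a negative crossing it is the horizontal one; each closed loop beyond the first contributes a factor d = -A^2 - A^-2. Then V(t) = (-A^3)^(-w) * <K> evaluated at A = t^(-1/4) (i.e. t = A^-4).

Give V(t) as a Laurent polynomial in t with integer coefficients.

-t^9 + 3*t^8 - 4*t^7 + 5*t^6 - 6*t^5 + 5*t^4 - 4*t^3 + 3*t^2 - t + 1

Derivation:
The presented braid s2^-1 s3 s4 s1 s3 s2^-1 s1 s1 s4 s1 s5^-1 s6 s7^-1 on 8 strands reduces by inverse Markov moves (closure unchanged at each step):
  Destabilize: the word has the form β·s7^-1 where s7^-1 occurs only as the final letter (β ∈ B_7); drop it and the last strand → 7 strands.
  Destabilize: the word has the form β·s6 where s6 occurs only as the final letter (β ∈ B_6); drop it and the last strand → 6 strands.
  Destabilize: the word has the form β·s5^-1 where s5^-1 occurs only as the final letter (β ∈ B_5); drop it and the last strand → 5 strands.
Reduced to β = s2^-1 s3 s4 s1 s3 s2^-1 s1 s1 s4 s1 on 5 strands, 10 crossings.
Compute on β:
Braid: s2^-1 s3 s4 s1 s3 s2^-1 s1 s1 s4 s1 on 5 strands, 10 crossings.
Writhe w = (#positive) - (#negative) = 8 - 2 = 6.
State-sum expansion of <K>. There are 2^10 = 1024 states.
Each crossing splits two ways (0=vertical, 1=horizontal). The state's weight is A^(#A-smoothings - #B-smoothings) * d^(loops - 1).
Tabulate the states by total A-exponent and number of loops L (A-exp: L × count):
  A^10: L=5 ×1
  A^8: L=4 ×10
  A^6: L=3 ×39, L=5 ×6
  A^4: L=2 ×68, L=4 ×51, L=6 ×1
  A^2: L=1 ×44, L=3 ×139, L=5 ×27
  A^0: L=2 ×126, L=4 ×118, L=6 ×8
  A^-2: L=1 ×11, L=3 ×140, L=5 ×58, L=7 ×1
  A^-4: L=2 ×19, L=4 ×85, L=6 ×16
  A^-6: L=3 ×15, L=5 ×28, L=7 ×2
  A^-8: L=4 ×6, L=6 ×4
  A^-10: L=5 ×1
Each group contributes A^e * Σ count * d^(L-1):
Powers of d = -A^2 - A^-2: d^2 = A^4 + 2 + A^-4; d^3 = -A^6 - 3*A^2 - 3*A^-2 - A^-6; d^4 = A^8 + 4*A^4 + 6 + 4*A^-4 + A^-8; d^5 = -A^10 - 5*A^6 - 10*A^2 - 10*A^-2 - 5*A^-6 - A^-10; d^6 = A^12 + 6*A^8 + 15*A^4 + 20 + 15*A^-4 + 6*A^-8 + A^-12.
  A^10 * (d^4) = A^18 + 4*A^14 + 6*A^10 + 4*A^6 + A^2
  A^8 * (10*d^3) = -10*A^14 - 30*A^10 - 30*A^6 - 10*A^2
  A^6 * (39*d^2 + 6*d^4) = 6*A^14 + 63*A^10 + 114*A^6 + 63*A^2 + 6*A^-2
  A^4 * (68*d + 51*d^3 + d^5) = -A^14 - 56*A^10 - 231*A^6 - 231*A^2 - 56*A^-2 - A^-6
  A^2 * (44 + 139*d^2 + 27*d^4) = 27*A^10 + 247*A^6 + 484*A^2 + 247*A^-2 + 27*A^-6
  A^0 * (126*d + 118*d^3 + 8*d^5) = -8*A^10 - 158*A^6 - 560*A^2 - 560*A^-2 - 158*A^-6 - 8*A^-10
  A^-2 * (11 + 140*d^2 + 58*d^4 + d^6) = A^10 + 64*A^6 + 387*A^2 + 659*A^-2 + 387*A^-6 + 64*A^-10 + A^-14
  A^-4 * (19*d + 85*d^3 + 16*d^5) = -16*A^6 - 165*A^2 - 434*A^-2 - 434*A^-6 - 165*A^-10 - 16*A^-14
  A^-6 * (15*d^2 + 28*d^4 + 2*d^6) = 2*A^6 + 40*A^2 + 157*A^-2 + 238*A^-6 + 157*A^-10 + 40*A^-14 + 2*A^-18
  A^-8 * (6*d^3 + 4*d^5) = -4*A^2 - 26*A^-2 - 58*A^-6 - 58*A^-10 - 26*A^-14 - 4*A^-18
  A^-10 * (d^4) = A^-2 + 4*A^-6 + 6*A^-10 + 4*A^-14 + A^-18
Summing the groups: <K> = A^18 - A^14 + 3*A^10 - 4*A^6 + 5*A^2 - 6*A^-2 + 5*A^-6 - 4*A^-10 + 3*A^-14 - A^-18
Normalise by the writhe: (-A^3)^(-w) = (-A^3)^(-6) = A^-18, so f(A) = A^-18 * <K> = 1 - A^-4 + 3*A^-8 - 4*A^-12 + 5*A^-16 - 6*A^-20 + 5*A^-24 - 4*A^-28 + 3*A^-32 - A^-36.
Substitute A = t^(-1/4), i.e. A^e → t^(-e/4): V(t) = -t^9 + 3*t^8 - 4*t^7 + 5*t^6 - 6*t^5 + 5*t^4 - 4*t^3 + 3*t^2 - t + 1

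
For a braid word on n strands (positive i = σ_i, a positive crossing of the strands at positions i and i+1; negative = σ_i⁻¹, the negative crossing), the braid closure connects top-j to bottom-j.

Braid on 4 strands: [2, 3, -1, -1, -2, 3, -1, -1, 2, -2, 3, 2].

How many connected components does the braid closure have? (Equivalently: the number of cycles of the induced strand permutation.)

2

Derivation:
Track the strand permutation on 4 strands, starting from identity.
  step 1: s2 swaps positions 2,3 -> [1 3 2 4]
  step 2: s3 swaps positions 3,4 -> [1 3 4 2]
  step 3: s1^-1 swaps positions 1,2 -> [3 1 4 2]
  step 4: s1^-1 swaps positions 1,2 -> [1 3 4 2]
  step 5: s2^-1 swaps positions 2,3 -> [1 4 3 2]
  step 6: s3 swaps positions 3,4 -> [1 4 2 3]
  step 7: s1^-1 swaps positions 1,2 -> [4 1 2 3]
  step 8: s1^-1 swaps positions 1,2 -> [1 4 2 3]
  step 9: s2 swaps positions 2,3 -> [1 2 4 3]
  step 10: s2^-1 swaps positions 2,3 -> [1 4 2 3]
  step 11: s3 swaps positions 3,4 -> [1 4 3 2]
  step 12: s2 swaps positions 2,3 -> [1 3 4 2]
Final permutation (position -> original strand): [1 3 4 2]
Closure components = cycle count of this permutation = 2.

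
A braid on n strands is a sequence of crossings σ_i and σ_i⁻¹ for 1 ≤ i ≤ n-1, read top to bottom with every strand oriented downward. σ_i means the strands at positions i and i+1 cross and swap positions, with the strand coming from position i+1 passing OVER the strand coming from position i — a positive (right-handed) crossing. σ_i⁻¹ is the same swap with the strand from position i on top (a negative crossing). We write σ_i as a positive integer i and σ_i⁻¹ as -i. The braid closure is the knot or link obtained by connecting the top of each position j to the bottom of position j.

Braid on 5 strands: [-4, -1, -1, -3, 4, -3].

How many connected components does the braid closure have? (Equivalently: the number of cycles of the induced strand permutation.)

Track the strand permutation on 5 strands, starting from identity.
  step 1: s4^-1 swaps positions 4,5 -> [1 2 3 5 4]
  step 2: s1^-1 swaps positions 1,2 -> [2 1 3 5 4]
  step 3: s1^-1 swaps positions 1,2 -> [1 2 3 5 4]
  step 4: s3^-1 swaps positions 3,4 -> [1 2 5 3 4]
  step 5: s4 swaps positions 4,5 -> [1 2 5 4 3]
  step 6: s3^-1 swaps positions 3,4 -> [1 2 4 5 3]
Final permutation (position -> original strand): [1 2 4 5 3]
Closure components = cycle count of this permutation = 3.

Answer: 3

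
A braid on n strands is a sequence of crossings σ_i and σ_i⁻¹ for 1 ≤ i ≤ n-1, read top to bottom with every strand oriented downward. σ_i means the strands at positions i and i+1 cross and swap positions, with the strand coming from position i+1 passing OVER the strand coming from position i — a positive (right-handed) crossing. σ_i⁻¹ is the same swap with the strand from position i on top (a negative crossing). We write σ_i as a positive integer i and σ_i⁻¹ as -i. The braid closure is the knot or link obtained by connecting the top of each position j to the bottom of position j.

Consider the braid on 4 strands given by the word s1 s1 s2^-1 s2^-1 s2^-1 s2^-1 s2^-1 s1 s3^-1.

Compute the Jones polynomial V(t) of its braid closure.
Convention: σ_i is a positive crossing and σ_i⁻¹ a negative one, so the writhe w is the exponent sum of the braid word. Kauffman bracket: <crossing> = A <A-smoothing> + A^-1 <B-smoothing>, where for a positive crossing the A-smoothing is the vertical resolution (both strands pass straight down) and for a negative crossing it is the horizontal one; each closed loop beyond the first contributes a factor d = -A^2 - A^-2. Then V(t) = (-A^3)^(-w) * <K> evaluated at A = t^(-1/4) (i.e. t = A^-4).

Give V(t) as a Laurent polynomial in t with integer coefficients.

-t^2 + t - 1 + 3*t^-1 - 2*t^-2 + 3*t^-3 - 2*t^-4 + t^-5 - t^-6

Derivation:
The presented braid s1 s1 s2^-1 s2^-1 s2^-1 s2^-1 s2^-1 s1 s3^-1 on 4 strands reduces by inverse Markov moves (closure unchanged at each step):
  Destabilize: the word has the form β·s3^-1 where s3^-1 occurs only as the final letter (β ∈ B_3); drop it and the last strand → 3 strands.
Reduced to β = s1 s1 s2^-1 s2^-1 s2^-1 s2^-1 s2^-1 s1 on 3 strands, 8 crossings.
Compute on β:
Braid: s1 s1 s2^-1 s2^-1 s2^-1 s2^-1 s2^-1 s1 on 3 strands, 8 crossings.
Writhe w = (#positive) - (#negative) = 3 - 5 = -2.
State-sum expansion of <K>. There are 2^8 = 256 states.
For each crossing: s=0 is the vertical smoothing, s=1 horizontal. Crossing k contributes A^(sign_k * (1 - 2*s_k)); loop factor d = -A^2 - A^-2.
Tabulate the states by total A-exponent and number of loops L (A-exp: L × count):
  A^8: L=6 ×1
  A^6: L=5 ×8
  A^4: L=4 ×25, L=6 ×3
  A^2: L=3 ×40, L=5 ×15, L=7 ×1
  A^0: L=2 ×35, L=4 ×30, L=6 ×5
  A^-2: L=1 ×15, L=3 ×31, L=5 ×10
  A^-4: L=2 ×18, L=4 ×10
  A^-6: L=3 ×8
  A^-8: L=4 ×1
Each group contributes A^e * Σ count * d^(L-1):
Powers of d = -A^2 - A^-2: d^2 = A^4 + 2 + A^-4; d^3 = -A^6 - 3*A^2 - 3*A^-2 - A^-6; d^4 = A^8 + 4*A^4 + 6 + 4*A^-4 + A^-8; d^5 = -A^10 - 5*A^6 - 10*A^2 - 10*A^-2 - 5*A^-6 - A^-10; d^6 = A^12 + 6*A^8 + 15*A^4 + 20 + 15*A^-4 + 6*A^-8 + A^-12.
  A^8 * (d^5) = -A^18 - 5*A^14 - 10*A^10 - 10*A^6 - 5*A^2 - A^-2
  A^6 * (8*d^4) = 8*A^14 + 32*A^10 + 48*A^6 + 32*A^2 + 8*A^-2
  A^4 * (25*d^3 + 3*d^5) = -3*A^14 - 40*A^10 - 105*A^6 - 105*A^2 - 40*A^-2 - 3*A^-6
  A^2 * (40*d^2 + 15*d^4 + d^6) = A^14 + 21*A^10 + 115*A^6 + 190*A^2 + 115*A^-2 + 21*A^-6 + A^-10
  A^0 * (35*d + 30*d^3 + 5*d^5) = -5*A^10 - 55*A^6 - 175*A^2 - 175*A^-2 - 55*A^-6 - 5*A^-10
  A^-2 * (15 + 31*d^2 + 10*d^4) = 10*A^6 + 71*A^2 + 137*A^-2 + 71*A^-6 + 10*A^-10
  A^-4 * (18*d + 10*d^3) = -10*A^2 - 48*A^-2 - 48*A^-6 - 10*A^-10
  A^-6 * (8*d^2) = 8*A^-2 + 16*A^-6 + 8*A^-10
  A^-8 * (d^3) = -A^-2 - 3*A^-6 - 3*A^-10 - A^-14
Summing the groups: <K> = -A^18 + A^14 - 2*A^10 + 3*A^6 - 2*A^2 + 3*A^-2 - A^-6 + A^-10 - A^-14
Normalise by the writhe: (-A^3)^(-w) = (-A^3)^(2) = A^6, so f(A) = A^6 * <K> = -A^24 + A^20 - 2*A^16 + 3*A^12 - 2*A^8 + 3*A^4 - 1 + A^-4 - A^-8.
Substitute A = t^(-1/4), i.e. A^e → t^(-e/4): V(t) = -t^2 + t - 1 + 3*t^-1 - 2*t^-2 + 3*t^-3 - 2*t^-4 + t^-5 - t^-6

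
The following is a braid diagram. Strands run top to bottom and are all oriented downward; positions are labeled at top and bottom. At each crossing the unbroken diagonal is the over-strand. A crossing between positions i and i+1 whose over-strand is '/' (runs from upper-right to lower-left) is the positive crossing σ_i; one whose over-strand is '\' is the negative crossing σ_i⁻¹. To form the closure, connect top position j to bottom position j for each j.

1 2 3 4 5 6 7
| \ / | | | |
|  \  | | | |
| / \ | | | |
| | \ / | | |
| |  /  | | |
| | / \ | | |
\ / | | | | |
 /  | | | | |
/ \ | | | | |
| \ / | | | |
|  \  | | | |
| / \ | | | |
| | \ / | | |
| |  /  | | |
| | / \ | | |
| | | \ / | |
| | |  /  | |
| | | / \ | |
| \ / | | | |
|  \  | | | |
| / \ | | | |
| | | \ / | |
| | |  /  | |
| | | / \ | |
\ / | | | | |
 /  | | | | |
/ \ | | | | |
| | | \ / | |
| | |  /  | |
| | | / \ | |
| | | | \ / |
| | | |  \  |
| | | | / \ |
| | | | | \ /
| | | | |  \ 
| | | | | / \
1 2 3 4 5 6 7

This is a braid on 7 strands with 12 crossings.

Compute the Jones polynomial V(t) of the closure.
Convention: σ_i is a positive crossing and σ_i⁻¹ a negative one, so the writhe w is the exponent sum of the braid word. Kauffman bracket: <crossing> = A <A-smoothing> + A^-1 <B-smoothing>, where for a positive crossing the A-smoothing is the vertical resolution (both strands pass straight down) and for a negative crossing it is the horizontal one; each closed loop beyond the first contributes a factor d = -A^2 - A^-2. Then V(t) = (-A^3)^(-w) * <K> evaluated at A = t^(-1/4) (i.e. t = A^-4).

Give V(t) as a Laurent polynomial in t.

Reading the diagram top to bottom ('/'-over between positions i,i+1 = s_i, '\'-over = s_i^-1): braid word = s2^-1 s3 s1 s2^-1 s3 s4 s2^-1 s4 s1 s4 s5^-1 s6^-1.
The presented braid s2^-1 s3 s1 s2^-1 s3 s4 s2^-1 s4 s1 s4 s5^-1 s6^-1 on 7 strands reduces by inverse Markov moves (closure unchanged at each step):
  Destabilize: the word has the form β·s6^-1 where s6^-1 occurs only as the final letter (β ∈ B_6); drop it and the last strand → 6 strands.
  Destabilize: the word has the form β·s5^-1 where s5^-1 occurs only as the final letter (β ∈ B_5); drop it and the last strand → 5 strands.
Reduced to β = s2^-1 s3 s1 s2^-1 s3 s4 s2^-1 s4 s1 s4 on 5 strands, 10 crossings.
Compute on β:
Braid: s2^-1 s3 s1 s2^-1 s3 s4 s2^-1 s4 s1 s4 on 5 strands, 10 crossings.
Writhe w = (#positive) - (#negative) = 7 - 3 = 4.
Enumerate smoothing states for the bracket polynomial. There are 2^10 = 1024 states.
Each crossing splits two ways (0=vertical, 1=horizontal). The state's weight is A^(#A-smoothings - #B-smoothings) * d^(loops - 1).
Tabulate the states by total A-exponent and number of loops L (A-exp: L × count):
  A^10: L=6 ×1
  A^8: L=5 ×10
  A^6: L=4 ×42, L=6 ×3
  A^4: L=3 ×95, L=5 ×24, L=7 ×1
  A^2: L=2 ×117, L=4 ×86, L=6 ×7
  A^0: L=1 ×63, L=3 ×157, L=5 ×32
  A^-2: L=2 ×120, L=4 ×87, L=6 ×3
  A^-4: L=3 ×99, L=5 ×21
  A^-6: L=4 ×43, L=6 ×2
  A^-8: L=5 ×10
  A^-10: L=6 ×1
Each group contributes A^e * Σ count * d^(L-1):
Powers of d = -A^2 - A^-2: d^2 = A^4 + 2 + A^-4; d^3 = -A^6 - 3*A^2 - 3*A^-2 - A^-6; d^4 = A^8 + 4*A^4 + 6 + 4*A^-4 + A^-8; d^5 = -A^10 - 5*A^6 - 10*A^2 - 10*A^-2 - 5*A^-6 - A^-10; d^6 = A^12 + 6*A^8 + 15*A^4 + 20 + 15*A^-4 + 6*A^-8 + A^-12.
  A^10 * (d^5) = -A^20 - 5*A^16 - 10*A^12 - 10*A^8 - 5*A^4 - 1
  A^8 * (10*d^4) = 10*A^16 + 40*A^12 + 60*A^8 + 40*A^4 + 10
  A^6 * (42*d^3 + 3*d^5) = -3*A^16 - 57*A^12 - 156*A^8 - 156*A^4 - 57 - 3*A^-4
  A^4 * (95*d^2 + 24*d^4 + d^6) = A^16 + 30*A^12 + 206*A^8 + 354*A^4 + 206 + 30*A^-4 + A^-8
  A^2 * (117*d + 86*d^3 + 7*d^5) = -7*A^12 - 121*A^8 - 445*A^4 - 445 - 121*A^-4 - 7*A^-8
  A^0 * (63 + 157*d^2 + 32*d^4) = 32*A^8 + 285*A^4 + 569 + 285*A^-4 + 32*A^-8
  A^-2 * (120*d + 87*d^3 + 3*d^5) = -3*A^8 - 102*A^4 - 411 - 411*A^-4 - 102*A^-8 - 3*A^-12
  A^-4 * (99*d^2 + 21*d^4) = 21*A^4 + 183 + 324*A^-4 + 183*A^-8 + 21*A^-12
  A^-6 * (43*d^3 + 2*d^5) = -2*A^4 - 53 - 149*A^-4 - 149*A^-8 - 53*A^-12 - 2*A^-16
  A^-8 * (10*d^4) = 10 + 40*A^-4 + 60*A^-8 + 40*A^-12 + 10*A^-16
  A^-10 * (d^5) = -1 - 5*A^-4 - 10*A^-8 - 10*A^-12 - 5*A^-16 - A^-20
Summing the groups: <K> = -A^20 + 3*A^16 - 4*A^12 + 8*A^8 - 10*A^4 + 10 - 10*A^-4 + 8*A^-8 - 5*A^-12 + 3*A^-16 - A^-20
Normalise by the writhe: (-A^3)^(-w) = (-A^3)^(-4) = A^-12, so f(A) = A^-12 * <K> = -A^8 + 3*A^4 - 4 + 8*A^-4 - 10*A^-8 + 10*A^-12 - 10*A^-16 + 8*A^-20 - 5*A^-24 + 3*A^-28 - A^-32.
Substitute A = t^(-1/4), i.e. A^e → t^(-e/4): V(t) = -t^8 + 3*t^7 - 5*t^6 + 8*t^5 - 10*t^4 + 10*t^3 - 10*t^2 + 8*t - 4 + 3*t^-1 - t^-2

Answer: -t^8 + 3*t^7 - 5*t^6 + 8*t^5 - 10*t^4 + 10*t^3 - 10*t^2 + 8*t - 4 + 3*t^-1 - t^-2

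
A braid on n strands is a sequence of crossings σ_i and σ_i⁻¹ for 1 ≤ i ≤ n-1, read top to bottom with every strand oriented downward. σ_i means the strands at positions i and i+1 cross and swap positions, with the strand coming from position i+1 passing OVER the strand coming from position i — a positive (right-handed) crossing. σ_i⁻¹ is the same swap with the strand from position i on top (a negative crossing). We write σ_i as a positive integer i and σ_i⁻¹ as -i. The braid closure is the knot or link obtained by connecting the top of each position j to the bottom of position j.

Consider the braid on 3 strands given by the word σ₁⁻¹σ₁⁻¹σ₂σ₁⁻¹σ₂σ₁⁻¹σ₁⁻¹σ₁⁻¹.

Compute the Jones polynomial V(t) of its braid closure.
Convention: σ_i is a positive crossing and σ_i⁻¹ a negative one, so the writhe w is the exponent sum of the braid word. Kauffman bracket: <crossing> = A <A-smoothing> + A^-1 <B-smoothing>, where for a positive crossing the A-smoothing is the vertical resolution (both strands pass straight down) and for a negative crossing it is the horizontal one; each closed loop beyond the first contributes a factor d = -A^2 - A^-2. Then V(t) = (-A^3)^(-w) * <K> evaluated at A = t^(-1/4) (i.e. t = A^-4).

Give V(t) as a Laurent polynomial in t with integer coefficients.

1 - t^-1 + 2*t^-2 - 2*t^-3 + 3*t^-4 - 3*t^-5 + 2*t^-6 - 2*t^-7 + t^-8

Derivation:
Braid: s1^-1 s1^-1 s2 s1^-1 s2 s1^-1 s1^-1 s1^-1 on 3 strands, 8 crossings.
Writhe w = (#positive) - (#negative) = 2 - 6 = -4.
Enumerate smoothing states for the bracket polynomial. There are 2^8 = 256 states.
Smooth each crossing (0=||, 1=⌣⌢); contribution A^(Σ sign_k(1-2s_k)) * d^(L-1).
Tabulate the states by total A-exponent and number of loops L (A-exp: L × count):
  A^8: L=7 ×1
  A^6: L=6 ×8
  A^4: L=5 ×28
  A^2: L=4 ×55, L=6 ×1
  A^0: L=3 ×65, L=5 ×5
  A^-2: L=2 ×46, L=4 ×10
  A^-4: L=1 ×17, L=3 ×11
  A^-6: L=2 ×8
  A^-8: L=3 ×1
Each group contributes A^e * Σ count * d^(L-1):
Powers of d = -A^2 - A^-2: d^2 = A^4 + 2 + A^-4; d^3 = -A^6 - 3*A^2 - 3*A^-2 - A^-6; d^4 = A^8 + 4*A^4 + 6 + 4*A^-4 + A^-8; d^5 = -A^10 - 5*A^6 - 10*A^2 - 10*A^-2 - 5*A^-6 - A^-10; d^6 = A^12 + 6*A^8 + 15*A^4 + 20 + 15*A^-4 + 6*A^-8 + A^-12.
  A^8 * (d^6) = A^20 + 6*A^16 + 15*A^12 + 20*A^8 + 15*A^4 + 6 + A^-4
  A^6 * (8*d^5) = -8*A^16 - 40*A^12 - 80*A^8 - 80*A^4 - 40 - 8*A^-4
  A^4 * (28*d^4) = 28*A^12 + 112*A^8 + 168*A^4 + 112 + 28*A^-4
  A^2 * (55*d^3 + d^5) = -A^12 - 60*A^8 - 175*A^4 - 175 - 60*A^-4 - A^-8
  A^0 * (65*d^2 + 5*d^4) = 5*A^8 + 85*A^4 + 160 + 85*A^-4 + 5*A^-8
  A^-2 * (46*d + 10*d^3) = -10*A^4 - 76 - 76*A^-4 - 10*A^-8
  A^-4 * (17 + 11*d^2) = 11 + 39*A^-4 + 11*A^-8
  A^-6 * (8*d) = -8*A^-4 - 8*A^-8
  A^-8 * (d^2) = A^-4 + 2*A^-8 + A^-12
Summing the groups: <K> = A^20 - 2*A^16 + 2*A^12 - 3*A^8 + 3*A^4 - 2 + 2*A^-4 - A^-8 + A^-12
Normalise by the writhe: (-A^3)^(-w) = (-A^3)^(4) = A^12, so f(A) = A^12 * <K> = A^32 - 2*A^28 + 2*A^24 - 3*A^20 + 3*A^16 - 2*A^12 + 2*A^8 - A^4 + 1.
Substitute A = t^(-1/4), i.e. A^e → t^(-e/4): V(t) = 1 - t^-1 + 2*t^-2 - 2*t^-3 + 3*t^-4 - 3*t^-5 + 2*t^-6 - 2*t^-7 + t^-8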